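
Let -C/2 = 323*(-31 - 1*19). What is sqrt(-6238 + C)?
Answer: sqrt(26062) ≈ 161.44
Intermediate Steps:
C = 32300 (C = -646*(-31 - 1*19) = -646*(-31 - 19) = -646*(-50) = -2*(-16150) = 32300)
sqrt(-6238 + C) = sqrt(-6238 + 32300) = sqrt(26062)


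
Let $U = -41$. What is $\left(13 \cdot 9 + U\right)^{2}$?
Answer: $5776$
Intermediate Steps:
$\left(13 \cdot 9 + U\right)^{2} = \left(13 \cdot 9 - 41\right)^{2} = \left(117 - 41\right)^{2} = 76^{2} = 5776$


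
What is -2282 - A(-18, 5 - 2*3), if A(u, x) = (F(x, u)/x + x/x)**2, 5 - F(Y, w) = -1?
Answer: -2307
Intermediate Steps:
F(Y, w) = 6 (F(Y, w) = 5 - 1*(-1) = 5 + 1 = 6)
A(u, x) = (1 + 6/x)**2 (A(u, x) = (6/x + x/x)**2 = (6/x + 1)**2 = (1 + 6/x)**2)
-2282 - A(-18, 5 - 2*3) = -2282 - (6 + (5 - 2*3))**2/(5 - 2*3)**2 = -2282 - (6 + (5 - 6))**2/(5 - 6)**2 = -2282 - (6 - 1)**2/(-1)**2 = -2282 - 5**2 = -2282 - 25 = -2307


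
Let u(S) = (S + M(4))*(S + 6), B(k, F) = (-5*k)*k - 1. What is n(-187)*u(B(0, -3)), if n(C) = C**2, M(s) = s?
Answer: 524535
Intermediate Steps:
B(k, F) = -1 - 5*k**2 (B(k, F) = -5*k**2 - 1 = -1 - 5*k**2)
u(S) = (4 + S)*(6 + S) (u(S) = (S + 4)*(S + 6) = (4 + S)*(6 + S))
n(-187)*u(B(0, -3)) = (-187)**2*(24 + (-1 - 5*0**2)**2 + 10*(-1 - 5*0**2)) = 34969*(24 + (-1 - 5*0)**2 + 10*(-1 - 5*0)) = 34969*(24 + (-1 + 0)**2 + 10*(-1 + 0)) = 34969*(24 + (-1)**2 + 10*(-1)) = 34969*(24 + 1 - 10) = 34969*15 = 524535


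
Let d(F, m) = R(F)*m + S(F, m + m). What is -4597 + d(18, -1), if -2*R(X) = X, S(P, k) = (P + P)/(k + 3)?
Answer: -4552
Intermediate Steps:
S(P, k) = 2*P/(3 + k) (S(P, k) = (2*P)/(3 + k) = 2*P/(3 + k))
R(X) = -X/2
d(F, m) = 2*F/(3 + 2*m) - F*m/2 (d(F, m) = (-F/2)*m + 2*F/(3 + (m + m)) = -F*m/2 + 2*F/(3 + 2*m) = 2*F/(3 + 2*m) - F*m/2)
-4597 + d(18, -1) = -4597 + (½)*18*(4 - 1*(-1)*(3 + 2*(-1)))/(3 + 2*(-1)) = -4597 + (½)*18*(4 - 1*(-1)*(3 - 2))/(3 - 2) = -4597 + (½)*18*(4 - 1*(-1)*1)/1 = -4597 + (½)*18*1*(4 + 1) = -4597 + (½)*18*1*5 = -4597 + 45 = -4552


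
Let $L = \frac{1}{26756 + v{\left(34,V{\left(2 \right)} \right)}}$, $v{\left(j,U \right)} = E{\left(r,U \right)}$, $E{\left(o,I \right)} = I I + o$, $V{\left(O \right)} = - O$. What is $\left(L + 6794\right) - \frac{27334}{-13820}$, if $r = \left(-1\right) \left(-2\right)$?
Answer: $\frac{314187266661}{46231355} \approx 6796.0$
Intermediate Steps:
$r = 2$
$E{\left(o,I \right)} = o + I^{2}$ ($E{\left(o,I \right)} = I^{2} + o = o + I^{2}$)
$v{\left(j,U \right)} = 2 + U^{2}$
$L = \frac{1}{26762}$ ($L = \frac{1}{26756 + \left(2 + \left(\left(-1\right) 2\right)^{2}\right)} = \frac{1}{26756 + \left(2 + \left(-2\right)^{2}\right)} = \frac{1}{26756 + \left(2 + 4\right)} = \frac{1}{26756 + 6} = \frac{1}{26762} \approx 3.7366 \cdot 10^{-5}$)
$\left(L + 6794\right) - \frac{27334}{-13820} = \left(\frac{1}{26762} + 6794\right) - \frac{27334}{-13820} = \frac{181821029}{26762} - - \frac{13667}{6910} = \frac{181821029}{26762} + \frac{13667}{6910} = \frac{314187266661}{46231355}$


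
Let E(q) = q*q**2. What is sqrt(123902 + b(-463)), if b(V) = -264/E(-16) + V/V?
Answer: sqrt(126876738)/32 ≈ 352.00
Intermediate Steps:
E(q) = q**3
b(V) = 545/512 (b(V) = -264/((-16)**3) + V/V = -264/(-4096) + 1 = -264*(-1/4096) + 1 = 33/512 + 1 = 545/512)
sqrt(123902 + b(-463)) = sqrt(123902 + 545/512) = sqrt(63438369/512) = sqrt(126876738)/32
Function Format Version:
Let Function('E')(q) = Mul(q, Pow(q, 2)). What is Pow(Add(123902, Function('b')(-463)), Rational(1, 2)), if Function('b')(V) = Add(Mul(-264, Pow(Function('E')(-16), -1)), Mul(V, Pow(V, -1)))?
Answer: Mul(Rational(1, 32), Pow(126876738, Rational(1, 2))) ≈ 352.00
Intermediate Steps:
Function('E')(q) = Pow(q, 3)
Function('b')(V) = Rational(545, 512) (Function('b')(V) = Add(Mul(-264, Pow(Pow(-16, 3), -1)), Mul(V, Pow(V, -1))) = Add(Mul(-264, Pow(-4096, -1)), 1) = Add(Mul(-264, Rational(-1, 4096)), 1) = Add(Rational(33, 512), 1) = Rational(545, 512))
Pow(Add(123902, Function('b')(-463)), Rational(1, 2)) = Pow(Add(123902, Rational(545, 512)), Rational(1, 2)) = Pow(Rational(63438369, 512), Rational(1, 2)) = Mul(Rational(1, 32), Pow(126876738, Rational(1, 2)))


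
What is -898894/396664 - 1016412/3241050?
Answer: -276377870689/107133988100 ≈ -2.5797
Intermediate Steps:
-898894/396664 - 1016412/3241050 = -898894*1/396664 - 1016412*1/3241050 = -449447/198332 - 169402/540175 = -276377870689/107133988100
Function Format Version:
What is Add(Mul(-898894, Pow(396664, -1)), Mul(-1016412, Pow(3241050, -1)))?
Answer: Rational(-276377870689, 107133988100) ≈ -2.5797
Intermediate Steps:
Add(Mul(-898894, Pow(396664, -1)), Mul(-1016412, Pow(3241050, -1))) = Add(Mul(-898894, Rational(1, 396664)), Mul(-1016412, Rational(1, 3241050))) = Add(Rational(-449447, 198332), Rational(-169402, 540175)) = Rational(-276377870689, 107133988100)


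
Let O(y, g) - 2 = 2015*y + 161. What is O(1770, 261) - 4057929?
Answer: -491216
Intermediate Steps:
O(y, g) = 163 + 2015*y (O(y, g) = 2 + (2015*y + 161) = 2 + (161 + 2015*y) = 163 + 2015*y)
O(1770, 261) - 4057929 = (163 + 2015*1770) - 4057929 = (163 + 3566550) - 4057929 = 3566713 - 4057929 = -491216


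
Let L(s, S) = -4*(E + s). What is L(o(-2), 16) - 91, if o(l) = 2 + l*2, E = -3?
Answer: -71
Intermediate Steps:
o(l) = 2 + 2*l
L(s, S) = 12 - 4*s (L(s, S) = -4*(-3 + s) = 12 - 4*s)
L(o(-2), 16) - 91 = (12 - 4*(2 + 2*(-2))) - 91 = (12 - 4*(2 - 4)) - 91 = (12 - 4*(-2)) - 91 = (12 + 8) - 91 = 20 - 91 = -71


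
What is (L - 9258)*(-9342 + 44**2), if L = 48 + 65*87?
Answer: 26328330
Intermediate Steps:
L = 5703 (L = 48 + 5655 = 5703)
(L - 9258)*(-9342 + 44**2) = (5703 - 9258)*(-9342 + 44**2) = -3555*(-9342 + 1936) = -3555*(-7406) = 26328330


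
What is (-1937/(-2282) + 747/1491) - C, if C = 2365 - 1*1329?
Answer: -23948013/23146 ≈ -1034.7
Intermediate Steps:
C = 1036 (C = 2365 - 1329 = 1036)
(-1937/(-2282) + 747/1491) - C = (-1937/(-2282) + 747/1491) - 1*1036 = (-1937*(-1/2282) + 747*(1/1491)) - 1036 = (1937/2282 + 249/497) - 1036 = 31243/23146 - 1036 = -23948013/23146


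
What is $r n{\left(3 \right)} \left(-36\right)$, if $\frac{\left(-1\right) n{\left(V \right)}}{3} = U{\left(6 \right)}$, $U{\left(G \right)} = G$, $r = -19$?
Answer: $-12312$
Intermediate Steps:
$n{\left(V \right)} = -18$ ($n{\left(V \right)} = \left(-3\right) 6 = -18$)
$r n{\left(3 \right)} \left(-36\right) = \left(-19\right) \left(-18\right) \left(-36\right) = 342 \left(-36\right) = -12312$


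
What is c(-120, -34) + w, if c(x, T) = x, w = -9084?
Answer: -9204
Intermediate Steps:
c(-120, -34) + w = -120 - 9084 = -9204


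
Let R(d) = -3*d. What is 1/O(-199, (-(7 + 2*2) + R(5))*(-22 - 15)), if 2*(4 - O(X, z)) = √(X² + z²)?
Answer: -16/964981 - 2*√965045/964981 ≈ -0.0020526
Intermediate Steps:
O(X, z) = 4 - √(X² + z²)/2
1/O(-199, (-(7 + 2*2) + R(5))*(-22 - 15)) = 1/(4 - √((-199)² + ((-(7 + 2*2) - 3*5)*(-22 - 15))²)/2) = 1/(4 - √(39601 + ((-(7 + 4) - 15)*(-37))²)/2) = 1/(4 - √(39601 + ((-1*11 - 15)*(-37))²)/2) = 1/(4 - √(39601 + ((-11 - 15)*(-37))²)/2) = 1/(4 - √(39601 + (-26*(-37))²)/2) = 1/(4 - √(39601 + 962²)/2) = 1/(4 - √(39601 + 925444)/2) = 1/(4 - √965045/2)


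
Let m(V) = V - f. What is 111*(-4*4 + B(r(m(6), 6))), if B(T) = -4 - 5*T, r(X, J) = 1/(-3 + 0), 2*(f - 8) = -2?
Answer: -2035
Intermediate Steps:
f = 7 (f = 8 + (½)*(-2) = 8 - 1 = 7)
m(V) = -7 + V (m(V) = V - 1*7 = V - 7 = -7 + V)
r(X, J) = -⅓ (r(X, J) = 1/(-3) = -⅓)
111*(-4*4 + B(r(m(6), 6))) = 111*(-4*4 + (-4 - 5*(-⅓))) = 111*(-16 + (-4 + 5/3)) = 111*(-16 - 7/3) = 111*(-55/3) = -2035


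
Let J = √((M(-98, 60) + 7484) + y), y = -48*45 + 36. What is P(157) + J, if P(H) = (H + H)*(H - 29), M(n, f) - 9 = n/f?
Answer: 40192 + √4830630/30 ≈ 40265.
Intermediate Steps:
M(n, f) = 9 + n/f
y = -2124 (y = -2160 + 36 = -2124)
P(H) = 2*H*(-29 + H) (P(H) = (2*H)*(-29 + H) = 2*H*(-29 + H))
J = √4830630/30 (J = √(((9 - 98/60) + 7484) - 2124) = √(((9 - 98*1/60) + 7484) - 2124) = √(((9 - 49/30) + 7484) - 2124) = √((221/30 + 7484) - 2124) = √(224741/30 - 2124) = √(161021/30) = √4830630/30 ≈ 73.262)
P(157) + J = 2*157*(-29 + 157) + √4830630/30 = 2*157*128 + √4830630/30 = 40192 + √4830630/30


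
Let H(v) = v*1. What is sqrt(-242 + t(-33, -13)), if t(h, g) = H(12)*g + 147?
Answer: I*sqrt(251) ≈ 15.843*I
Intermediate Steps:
H(v) = v
t(h, g) = 147 + 12*g (t(h, g) = 12*g + 147 = 147 + 12*g)
sqrt(-242 + t(-33, -13)) = sqrt(-242 + (147 + 12*(-13))) = sqrt(-242 + (147 - 156)) = sqrt(-242 - 9) = sqrt(-251) = I*sqrt(251)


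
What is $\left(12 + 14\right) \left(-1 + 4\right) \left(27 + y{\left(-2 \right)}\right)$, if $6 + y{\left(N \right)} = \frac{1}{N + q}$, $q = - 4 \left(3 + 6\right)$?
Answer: $\frac{31083}{19} \approx 1635.9$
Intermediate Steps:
$q = -36$ ($q = \left(-4\right) 9 = -36$)
$y{\left(N \right)} = -6 + \frac{1}{-36 + N}$ ($y{\left(N \right)} = -6 + \frac{1}{N - 36} = -6 + \frac{1}{-36 + N}$)
$\left(12 + 14\right) \left(-1 + 4\right) \left(27 + y{\left(-2 \right)}\right) = \left(12 + 14\right) \left(-1 + 4\right) \left(27 + \frac{217 - -12}{-36 - 2}\right) = 26 \cdot 3 \left(27 + \frac{217 + 12}{-38}\right) = 78 \left(27 - \frac{229}{38}\right) = 78 \cdot \frac{797}{38} = \frac{31083}{19}$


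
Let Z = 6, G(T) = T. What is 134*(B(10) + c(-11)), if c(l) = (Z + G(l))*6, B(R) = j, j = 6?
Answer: -3216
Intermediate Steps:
B(R) = 6
c(l) = 36 + 6*l (c(l) = (6 + l)*6 = 36 + 6*l)
134*(B(10) + c(-11)) = 134*(6 + (36 + 6*(-11))) = 134*(6 + (36 - 66)) = 134*(6 - 30) = 134*(-24) = -3216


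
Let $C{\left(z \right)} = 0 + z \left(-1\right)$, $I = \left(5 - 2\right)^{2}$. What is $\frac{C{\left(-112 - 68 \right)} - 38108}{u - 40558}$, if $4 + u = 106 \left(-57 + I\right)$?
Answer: $\frac{1724}{2075} \approx 0.83084$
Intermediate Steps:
$I = 9$ ($I = 3^{2} = 9$)
$C{\left(z \right)} = - z$ ($C{\left(z \right)} = 0 - z = - z$)
$u = -5092$ ($u = -4 + 106 \left(-57 + 9\right) = -4 + 106 \left(-48\right) = -4 - 5088 = -5092$)
$\frac{C{\left(-112 - 68 \right)} - 38108}{u - 40558} = \frac{- (-112 - 68) - 38108}{-5092 - 40558} = \frac{\left(-1\right) \left(-180\right) - 38108}{-5092 - 40558} = \frac{180 - 38108}{-45650} = \left(-37928\right) \left(- \frac{1}{45650}\right) = \frac{1724}{2075}$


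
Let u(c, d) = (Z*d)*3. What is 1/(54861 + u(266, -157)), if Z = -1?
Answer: 1/55332 ≈ 1.8073e-5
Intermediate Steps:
u(c, d) = -3*d (u(c, d) = -d*3 = -3*d)
1/(54861 + u(266, -157)) = 1/(54861 - 3*(-157)) = 1/(54861 + 471) = 1/55332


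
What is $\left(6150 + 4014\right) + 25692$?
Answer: $35856$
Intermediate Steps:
$\left(6150 + 4014\right) + 25692 = 10164 + 25692 = 35856$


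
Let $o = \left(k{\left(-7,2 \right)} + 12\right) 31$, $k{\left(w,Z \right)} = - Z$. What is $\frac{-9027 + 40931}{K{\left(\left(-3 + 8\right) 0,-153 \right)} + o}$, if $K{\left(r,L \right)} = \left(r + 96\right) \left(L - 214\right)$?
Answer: $- \frac{15952}{17461} \approx -0.91358$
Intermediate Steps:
$o = 310$ ($o = \left(\left(-1\right) 2 + 12\right) 31 = \left(-2 + 12\right) 31 = 10 \cdot 31 = 310$)
$K{\left(r,L \right)} = \left(-214 + L\right) \left(96 + r\right)$ ($K{\left(r,L \right)} = \left(96 + r\right) \left(-214 + L\right) = \left(-214 + L\right) \left(96 + r\right)$)
$\frac{-9027 + 40931}{K{\left(\left(-3 + 8\right) 0,-153 \right)} + o} = \frac{-9027 + 40931}{\left(-20544 - 214 \left(-3 + 8\right) 0 + 96 \left(-153\right) - 153 \left(-3 + 8\right) 0\right) + 310} = \frac{31904}{\left(-20544 - 214 \cdot 5 \cdot 0 - 14688 - 153 \cdot 5 \cdot 0\right) + 310} = \frac{31904}{\left(-20544 - 0 - 14688 - 0\right) + 310} = \frac{31904}{\left(-20544 + 0 - 14688 + 0\right) + 310} = \frac{31904}{-35232 + 310} = \frac{31904}{-34922} = 31904 \left(- \frac{1}{34922}\right) = - \frac{15952}{17461}$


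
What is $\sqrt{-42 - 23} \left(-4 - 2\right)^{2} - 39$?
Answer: $-39 + 36 i \sqrt{65} \approx -39.0 + 290.24 i$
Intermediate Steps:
$\sqrt{-42 - 23} \left(-4 - 2\right)^{2} - 39 = \sqrt{-65} \left(-6\right)^{2} - 39 = i \sqrt{65} \cdot 36 - 39 = 36 i \sqrt{65} - 39 = -39 + 36 i \sqrt{65}$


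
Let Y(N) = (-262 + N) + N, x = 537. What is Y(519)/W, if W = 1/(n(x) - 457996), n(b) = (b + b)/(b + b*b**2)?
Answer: -51244054928984/144185 ≈ -3.5540e+8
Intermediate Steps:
n(b) = 2*b/(b + b**3) (n(b) = (2*b)/(b + b**3) = 2*b/(b + b**3))
Y(N) = -262 + 2*N
W = -144185/66036153259 (W = 1/(2/(1 + 537**2) - 457996) = 1/(2/(1 + 288369) - 457996) = 1/(2/288370 - 457996) = 1/(2*(1/288370) - 457996) = 1/(1/144185 - 457996) = 1/(-66036153259/144185) = -144185/66036153259 ≈ -2.1834e-6)
Y(519)/W = (-262 + 2*519)/(-144185/66036153259) = (-262 + 1038)*(-66036153259/144185) = 776*(-66036153259/144185) = -51244054928984/144185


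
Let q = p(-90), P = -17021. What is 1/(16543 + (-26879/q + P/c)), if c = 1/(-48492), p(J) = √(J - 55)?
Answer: 119682836875/98786078914155996266 - 26879*I*√145/98786078914155996266 ≈ 1.2115e-9 - 3.2764e-15*I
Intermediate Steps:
p(J) = √(-55 + J)
c = -1/48492 ≈ -2.0622e-5
q = I*√145 (q = √(-55 - 90) = √(-145) = I*√145 ≈ 12.042*I)
1/(16543 + (-26879/q + P/c)) = 1/(16543 + (-26879*(-I*√145/145) - 17021/(-1/48492))) = 1/(16543 + (-(-26879)*I*√145/145 - 17021*(-48492))) = 1/(16543 + (26879*I*√145/145 + 825382332)) = 1/(16543 + (825382332 + 26879*I*√145/145)) = 1/(825398875 + 26879*I*√145/145)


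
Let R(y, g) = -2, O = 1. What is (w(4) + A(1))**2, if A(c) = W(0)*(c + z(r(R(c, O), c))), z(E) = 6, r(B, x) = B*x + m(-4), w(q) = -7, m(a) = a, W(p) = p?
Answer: 49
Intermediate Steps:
r(B, x) = -4 + B*x (r(B, x) = B*x - 4 = -4 + B*x)
A(c) = 0 (A(c) = 0*(c + 6) = 0*(6 + c) = 0)
(w(4) + A(1))**2 = (-7 + 0)**2 = (-7)**2 = 49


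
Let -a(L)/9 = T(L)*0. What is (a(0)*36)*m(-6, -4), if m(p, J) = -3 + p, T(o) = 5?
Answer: 0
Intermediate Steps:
a(L) = 0 (a(L) = -45*0 = -9*0 = 0)
(a(0)*36)*m(-6, -4) = (0*36)*(-3 - 6) = 0*(-9) = 0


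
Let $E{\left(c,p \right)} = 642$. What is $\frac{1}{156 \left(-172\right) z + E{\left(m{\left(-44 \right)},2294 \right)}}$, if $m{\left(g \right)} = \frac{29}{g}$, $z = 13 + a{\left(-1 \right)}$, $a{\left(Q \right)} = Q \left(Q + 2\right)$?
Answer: $- \frac{1}{321342} \approx -3.1119 \cdot 10^{-6}$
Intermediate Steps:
$a{\left(Q \right)} = Q \left(2 + Q\right)$
$z = 12$ ($z = 13 - \left(2 - 1\right) = 13 - 1 = 12$)
$\frac{1}{156 \left(-172\right) z + E{\left(m{\left(-44 \right)},2294 \right)}} = \frac{1}{156 \left(-172\right) 12 + 642} = \frac{1}{\left(-26832\right) 12 + 642} = \frac{1}{-321984 + 642} = \frac{1}{-321342} = - \frac{1}{321342}$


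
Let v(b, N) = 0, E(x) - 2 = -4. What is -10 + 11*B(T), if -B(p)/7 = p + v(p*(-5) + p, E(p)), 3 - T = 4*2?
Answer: 375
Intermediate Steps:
E(x) = -2 (E(x) = 2 - 4 = -2)
T = -5 (T = 3 - 4*2 = 3 - 1*8 = 3 - 8 = -5)
B(p) = -7*p (B(p) = -7*(p + 0) = -7*p)
-10 + 11*B(T) = -10 + 11*(-7*(-5)) = -10 + 11*35 = -10 + 385 = 375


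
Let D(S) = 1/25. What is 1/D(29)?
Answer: 25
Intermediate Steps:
D(S) = 1/25
1/D(29) = 1/(1/25) = 25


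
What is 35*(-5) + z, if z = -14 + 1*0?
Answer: -189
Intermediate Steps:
z = -14 (z = -14 + 0 = -14)
35*(-5) + z = 35*(-5) - 14 = -175 - 14 = -189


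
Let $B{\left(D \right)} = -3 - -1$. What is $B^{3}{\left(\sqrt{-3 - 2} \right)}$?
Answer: $-8$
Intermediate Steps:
$B{\left(D \right)} = -2$ ($B{\left(D \right)} = -3 + 1 = -2$)
$B^{3}{\left(\sqrt{-3 - 2} \right)} = \left(-2\right)^{3} = -8$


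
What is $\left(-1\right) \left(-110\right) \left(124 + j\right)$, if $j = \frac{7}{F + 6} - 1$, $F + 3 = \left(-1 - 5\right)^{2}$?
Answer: $\frac{528440}{39} \approx 13550.0$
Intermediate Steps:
$F = 33$ ($F = -3 + \left(-1 - 5\right)^{2} = -3 + \left(-6\right)^{2} = -3 + 36 = 33$)
$j = - \frac{32}{39}$ ($j = \frac{7}{33 + 6} - 1 = \frac{7}{39} - 1 = - \frac{32}{39} \approx -0.82051$)
$\left(-1\right) \left(-110\right) \left(124 + j\right) = \left(-1\right) \left(-110\right) \left(124 - \frac{32}{39}\right) = 110 \cdot \frac{4804}{39} = \frac{528440}{39}$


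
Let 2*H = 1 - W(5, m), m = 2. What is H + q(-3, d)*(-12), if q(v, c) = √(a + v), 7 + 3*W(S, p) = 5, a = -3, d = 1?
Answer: ⅚ - 12*I*√6 ≈ 0.83333 - 29.394*I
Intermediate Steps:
W(S, p) = -⅔ (W(S, p) = -7/3 + (⅓)*5 = -7/3 + 5/3 = -⅔)
q(v, c) = √(-3 + v)
H = ⅚ (H = (1 - 1*(-⅔))/2 = (1 + ⅔)/2 = (½)*(5/3) = ⅚ ≈ 0.83333)
H + q(-3, d)*(-12) = ⅚ + √(-3 - 3)*(-12) = ⅚ + √(-6)*(-12) = ⅚ + (I*√6)*(-12) = ⅚ - 12*I*√6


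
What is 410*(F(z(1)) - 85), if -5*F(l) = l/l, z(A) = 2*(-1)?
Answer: -34932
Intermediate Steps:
z(A) = -2
F(l) = -⅕ (F(l) = -l/(5*l) = -⅕*1 = -⅕)
410*(F(z(1)) - 85) = 410*(-⅕ - 85) = 410*(-426/5) = -34932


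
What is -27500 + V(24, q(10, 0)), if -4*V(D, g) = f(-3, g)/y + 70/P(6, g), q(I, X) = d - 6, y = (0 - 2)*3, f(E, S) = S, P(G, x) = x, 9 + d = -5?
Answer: -659999/24 ≈ -27500.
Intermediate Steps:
d = -14 (d = -9 - 5 = -14)
y = -6 (y = -2*3 = -6)
q(I, X) = -20 (q(I, X) = -14 - 6 = -20)
V(D, g) = -35/(2*g) + g/24 (V(D, g) = -(g/(-6) + 70/g)/4 = -(g*(-⅙) + 70/g)/4 = -(-g/6 + 70/g)/4 = -(70/g - g/6)/4 = -35/(2*g) + g/24)
-27500 + V(24, q(10, 0)) = -27500 + (1/24)*(-420 + (-20)²)/(-20) = -27500 + (1/24)*(-1/20)*(-420 + 400) = -27500 + (1/24)*(-1/20)*(-20) = -27500 + 1/24 = -659999/24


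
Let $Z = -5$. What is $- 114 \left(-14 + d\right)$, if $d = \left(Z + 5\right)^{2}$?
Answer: $1596$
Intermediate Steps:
$d = 0$ ($d = \left(-5 + 5\right)^{2} = 0^{2} = 0$)
$- 114 \left(-14 + d\right) = - 114 \left(-14 + 0\right) = \left(-114\right) \left(-14\right) = 1596$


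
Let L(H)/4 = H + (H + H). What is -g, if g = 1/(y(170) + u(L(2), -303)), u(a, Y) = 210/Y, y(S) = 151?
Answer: -101/15181 ≈ -0.0066531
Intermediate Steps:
L(H) = 12*H (L(H) = 4*(H + (H + H)) = 4*(H + 2*H) = 4*(3*H) = 12*H)
g = 101/15181 (g = 1/(151 + 210/(-303)) = 1/(151 + 210*(-1/303)) = 1/(151 - 70/101) = 1/(15181/101) = 101/15181 ≈ 0.0066531)
-g = -1*101/15181 = -101/15181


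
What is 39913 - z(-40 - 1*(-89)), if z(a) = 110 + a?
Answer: 39754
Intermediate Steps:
39913 - z(-40 - 1*(-89)) = 39913 - (110 + (-40 - 1*(-89))) = 39913 - (110 + (-40 + 89)) = 39913 - (110 + 49) = 39913 - 1*159 = 39913 - 159 = 39754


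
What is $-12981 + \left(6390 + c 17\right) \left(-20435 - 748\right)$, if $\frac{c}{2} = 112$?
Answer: $-216037215$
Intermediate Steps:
$c = 224$ ($c = 2 \cdot 112 = 224$)
$-12981 + \left(6390 + c 17\right) \left(-20435 - 748\right) = -12981 + \left(6390 + 224 \cdot 17\right) \left(-20435 - 748\right) = -12981 + \left(6390 + 3808\right) \left(-21183\right) = -12981 + 10198 \left(-21183\right) = -12981 - 216024234 = -216037215$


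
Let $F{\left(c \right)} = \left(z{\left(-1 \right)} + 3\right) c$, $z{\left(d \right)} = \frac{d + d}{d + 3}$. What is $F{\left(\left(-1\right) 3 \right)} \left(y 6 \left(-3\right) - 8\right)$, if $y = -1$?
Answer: $-60$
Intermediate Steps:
$z{\left(d \right)} = \frac{2 d}{3 + d}$
$F{\left(c \right)} = 2 c$ ($F{\left(c \right)} = \left(2 \left(-1\right) \frac{1}{3 - 1} + 3\right) c = \left(2 \left(-1\right) \frac{1}{2} + 3\right) c = \left(-1 + 3\right) c = 2 c$)
$F{\left(\left(-1\right) 3 \right)} \left(y 6 \left(-3\right) - 8\right) = 2 \left(\left(-1\right) 3\right) \left(\left(-1\right) 6 \left(-3\right) - 8\right) = 2 \left(-3\right) \left(\left(-6\right) \left(-3\right) - 8\right) = - 6 \left(18 - 8\right) = \left(-6\right) 10 = -60$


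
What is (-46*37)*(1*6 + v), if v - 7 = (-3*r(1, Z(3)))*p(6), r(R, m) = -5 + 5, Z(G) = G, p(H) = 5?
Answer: -22126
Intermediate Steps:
r(R, m) = 0
v = 7 (v = 7 - 3*0*5 = 7 + 0*5 = 7 + 0 = 7)
(-46*37)*(1*6 + v) = (-46*37)*(1*6 + 7) = -1702*(6 + 7) = -1702*13 = -22126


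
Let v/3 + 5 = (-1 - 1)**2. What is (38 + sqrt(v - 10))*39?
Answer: 1482 + 39*I*sqrt(13) ≈ 1482.0 + 140.62*I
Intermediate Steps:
v = -3 (v = -15 + 3*(-1 - 1)**2 = -15 + 3*(-2)**2 = -15 + 3*4 = -15 + 12 = -3)
(38 + sqrt(v - 10))*39 = (38 + sqrt(-3 - 10))*39 = (38 + sqrt(-13))*39 = (38 + I*sqrt(13))*39 = 1482 + 39*I*sqrt(13)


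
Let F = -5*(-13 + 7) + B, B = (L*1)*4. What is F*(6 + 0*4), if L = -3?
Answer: 108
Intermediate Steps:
B = -12 (B = -3*1*4 = -3*4 = -12)
F = 18 (F = -5*(-13 + 7) - 12 = -5*(-6) - 12 = 30 - 12 = 18)
F*(6 + 0*4) = 18*(6 + 0*4) = 18*(6 + 0) = 18*6 = 108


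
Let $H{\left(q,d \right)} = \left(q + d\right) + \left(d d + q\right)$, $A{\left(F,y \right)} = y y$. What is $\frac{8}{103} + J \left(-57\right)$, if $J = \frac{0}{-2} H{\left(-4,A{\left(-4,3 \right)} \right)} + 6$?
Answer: $- \frac{35218}{103} \approx -341.92$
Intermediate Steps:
$A{\left(F,y \right)} = y^{2}$
$H{\left(q,d \right)} = d + d^{2} + 2 q$ ($H{\left(q,d \right)} = \left(d + q\right) + \left(d^{2} + q\right) = \left(d + q\right) + \left(q + d^{2}\right) = d + d^{2} + 2 q$)
$J = 6$ ($J = \frac{0}{-2} \left(3^{2} + \left(3^{2}\right)^{2} + 2 \left(-4\right)\right) + 6 = 0 \left(- \frac{1}{2}\right) \left(9 + 9^{2} - 8\right) + 6 = 0 \left(9 + 81 - 8\right) + 6 = 0 \cdot 82 + 6 = 0 + 6 = 6$)
$\frac{8}{103} + J \left(-57\right) = \frac{8}{103} + 6 \left(-57\right) = 8 \cdot \frac{1}{103} - 342 = \frac{8}{103} - 342 = - \frac{35218}{103}$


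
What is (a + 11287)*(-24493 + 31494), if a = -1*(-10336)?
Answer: 151382623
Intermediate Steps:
a = 10336
(a + 11287)*(-24493 + 31494) = (10336 + 11287)*(-24493 + 31494) = 21623*7001 = 151382623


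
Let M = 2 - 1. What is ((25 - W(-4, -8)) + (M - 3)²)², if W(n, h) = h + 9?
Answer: 784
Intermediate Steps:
W(n, h) = 9 + h
M = 1
((25 - W(-4, -8)) + (M - 3)²)² = ((25 - (9 - 8)) + (1 - 3)²)² = ((25 - 1*1) + (-2)²)² = ((25 - 1) + 4)² = (24 + 4)² = 28² = 784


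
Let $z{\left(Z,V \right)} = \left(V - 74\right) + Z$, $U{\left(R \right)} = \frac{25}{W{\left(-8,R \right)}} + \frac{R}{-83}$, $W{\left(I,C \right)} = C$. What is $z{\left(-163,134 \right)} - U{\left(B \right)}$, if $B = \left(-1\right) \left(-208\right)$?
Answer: $- \frac{1737003}{17264} \approx -100.61$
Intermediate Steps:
$B = 208$
$U{\left(R \right)} = \frac{25}{R} - \frac{R}{83}$ ($U{\left(R \right)} = \frac{25}{R} + \frac{R}{-83} = \frac{25}{R} + R \left(- \frac{1}{83}\right) = \frac{25}{R} - \frac{R}{83}$)
$z{\left(Z,V \right)} = -74 + V + Z$ ($z{\left(Z,V \right)} = \left(-74 + V\right) + Z = -74 + V + Z$)
$z{\left(-163,134 \right)} - U{\left(B \right)} = \left(-74 + 134 - 163\right) - \left(\frac{25}{208} - \frac{208}{83}\right) = -103 - \left(25 \cdot \frac{1}{208} - \frac{208}{83}\right) = -103 - \left(\frac{25}{208} - \frac{208}{83}\right) = -103 - - \frac{41189}{17264} = -103 + \frac{41189}{17264} = - \frac{1737003}{17264}$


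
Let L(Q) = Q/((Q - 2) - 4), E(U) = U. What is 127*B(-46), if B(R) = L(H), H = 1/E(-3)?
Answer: 127/19 ≈ 6.6842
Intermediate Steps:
H = -⅓ (H = 1/(-3) = 1*(-⅓) = -⅓ ≈ -0.33333)
L(Q) = Q/(-6 + Q) (L(Q) = Q/((-2 + Q) - 4) = Q/(-6 + Q))
B(R) = 1/19 (B(R) = -1/(3*(-6 - ⅓)) = -1/(3*(-19/3)) = -⅓*(-3/19) = 1/19)
127*B(-46) = 127*(1/19) = 127/19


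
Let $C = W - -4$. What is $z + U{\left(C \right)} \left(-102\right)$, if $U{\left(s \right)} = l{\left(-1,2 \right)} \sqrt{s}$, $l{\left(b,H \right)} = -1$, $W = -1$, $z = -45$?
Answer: $-45 + 102 \sqrt{3} \approx 131.67$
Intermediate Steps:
$C = 3$ ($C = -1 - -4 = -1 + 4 = 3$)
$U{\left(s \right)} = - \sqrt{s}$
$z + U{\left(C \right)} \left(-102\right) = -45 + - \sqrt{3} \left(-102\right) = -45 + 102 \sqrt{3}$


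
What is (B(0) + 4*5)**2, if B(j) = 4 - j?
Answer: 576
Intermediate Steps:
(B(0) + 4*5)**2 = ((4 - 1*0) + 4*5)**2 = ((4 + 0) + 20)**2 = (4 + 20)**2 = 24**2 = 576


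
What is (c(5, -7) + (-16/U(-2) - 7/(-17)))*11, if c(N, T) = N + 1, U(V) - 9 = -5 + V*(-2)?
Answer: 825/17 ≈ 48.529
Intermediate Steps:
U(V) = 4 - 2*V (U(V) = 9 + (-5 + V*(-2)) = 9 + (-5 - 2*V) = 4 - 2*V)
c(N, T) = 1 + N
(c(5, -7) + (-16/U(-2) - 7/(-17)))*11 = ((1 + 5) + (-16/(4 - 2*(-2)) - 7/(-17)))*11 = (6 + (-16/(4 + 4) - 7*(-1/17)))*11 = (6 + (-16/8 + 7/17))*11 = (6 + (-16*⅛ + 7/17))*11 = (6 + (-2 + 7/17))*11 = (6 - 27/17)*11 = (75/17)*11 = 825/17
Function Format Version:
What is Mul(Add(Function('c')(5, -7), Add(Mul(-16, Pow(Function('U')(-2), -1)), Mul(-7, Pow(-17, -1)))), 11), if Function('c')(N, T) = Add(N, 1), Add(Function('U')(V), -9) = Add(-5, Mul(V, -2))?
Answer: Rational(825, 17) ≈ 48.529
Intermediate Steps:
Function('U')(V) = Add(4, Mul(-2, V)) (Function('U')(V) = Add(9, Add(-5, Mul(V, -2))) = Add(9, Add(-5, Mul(-2, V))) = Add(4, Mul(-2, V)))
Function('c')(N, T) = Add(1, N)
Mul(Add(Function('c')(5, -7), Add(Mul(-16, Pow(Function('U')(-2), -1)), Mul(-7, Pow(-17, -1)))), 11) = Mul(Add(Add(1, 5), Add(Mul(-16, Pow(Add(4, Mul(-2, -2)), -1)), Mul(-7, Pow(-17, -1)))), 11) = Mul(Add(6, Add(Mul(-16, Pow(Add(4, 4), -1)), Mul(-7, Rational(-1, 17)))), 11) = Mul(Add(6, Add(Mul(-16, Pow(8, -1)), Rational(7, 17))), 11) = Mul(Add(6, Add(Mul(-16, Rational(1, 8)), Rational(7, 17))), 11) = Mul(Add(6, Add(-2, Rational(7, 17))), 11) = Mul(Add(6, Rational(-27, 17)), 11) = Mul(Rational(75, 17), 11) = Rational(825, 17)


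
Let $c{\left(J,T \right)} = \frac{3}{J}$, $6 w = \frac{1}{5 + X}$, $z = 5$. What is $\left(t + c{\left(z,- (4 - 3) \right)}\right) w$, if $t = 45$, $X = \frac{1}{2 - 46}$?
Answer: $\frac{1672}{1095} \approx 1.5269$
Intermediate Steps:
$X = - \frac{1}{44}$ ($X = \frac{1}{-44} = - \frac{1}{44} \approx -0.022727$)
$w = \frac{22}{657}$ ($w = \frac{1}{6 \left(5 - \frac{1}{44}\right)} = \frac{1}{6 \cdot \frac{219}{44}} = \frac{1}{6} \cdot \frac{44}{219} = \frac{22}{657} \approx 0.033486$)
$\left(t + c{\left(z,- (4 - 3) \right)}\right) w = \left(45 + \frac{3}{5}\right) \frac{22}{657} = \frac{228}{5} \cdot \frac{22}{657} = \frac{1672}{1095}$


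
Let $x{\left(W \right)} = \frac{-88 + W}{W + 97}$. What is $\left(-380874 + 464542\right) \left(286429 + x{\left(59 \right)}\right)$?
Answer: $\frac{71894778055}{3} \approx 2.3965 \cdot 10^{10}$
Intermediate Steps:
$x{\left(W \right)} = \frac{-88 + W}{97 + W}$
$\left(-380874 + 464542\right) \left(286429 + x{\left(59 \right)}\right) = \left(-380874 + 464542\right) \left(286429 + \frac{-88 + 59}{97 + 59}\right) = 83668 \left(286429 + \frac{1}{156} \left(-29\right)\right) = 83668 \left(286429 - \frac{29}{156}\right) = 83668 \cdot \frac{44682895}{156} = \frac{71894778055}{3}$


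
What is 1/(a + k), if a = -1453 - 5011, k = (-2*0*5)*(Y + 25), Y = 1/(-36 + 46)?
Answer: -1/6464 ≈ -0.00015470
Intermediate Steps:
Y = ⅒ (Y = 1/10 = ⅒ ≈ 0.10000)
k = 0 (k = (-2*0*5)*(⅒ + 25) = (0*5)*(251/10) = 0*(251/10) = 0)
a = -6464
1/(a + k) = 1/(-6464 + 0) = 1/(-6464) = -1/6464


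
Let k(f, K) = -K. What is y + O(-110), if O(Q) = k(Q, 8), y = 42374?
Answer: 42366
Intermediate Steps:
O(Q) = -8 (O(Q) = -1*8 = -8)
y + O(-110) = 42374 - 8 = 42366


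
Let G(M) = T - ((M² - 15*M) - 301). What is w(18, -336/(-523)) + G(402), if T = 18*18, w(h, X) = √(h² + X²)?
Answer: -154949 + 6*√2464897/523 ≈ -1.5493e+5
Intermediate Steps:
w(h, X) = √(X² + h²)
T = 324
G(M) = 625 - M² + 15*M (G(M) = 324 - ((M² - 15*M) - 301) = 324 - (-301 + M² - 15*M) = 324 + (301 - M² + 15*M) = 625 - M² + 15*M)
w(18, -336/(-523)) + G(402) = √((-336/(-523))² + 18²) + (625 - 1*402² + 15*402) = √((-336*(-1/523))² + 324) + (625 - 1*161604 + 6030) = √((336/523)² + 324) + (625 - 161604 + 6030) = √(112896/273529 + 324) - 154949 = √(88736292/273529) - 154949 = 6*√2464897/523 - 154949 = -154949 + 6*√2464897/523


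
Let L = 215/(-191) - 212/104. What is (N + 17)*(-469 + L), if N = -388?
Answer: 869908557/4966 ≈ 1.7517e+5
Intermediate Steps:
L = -15713/4966 (L = 215*(-1/191) - 212*1/104 = -215/191 - 53/26 = -15713/4966 ≈ -3.1641)
(N + 17)*(-469 + L) = (-388 + 17)*(-469 - 15713/4966) = -371*(-2344767/4966) = 869908557/4966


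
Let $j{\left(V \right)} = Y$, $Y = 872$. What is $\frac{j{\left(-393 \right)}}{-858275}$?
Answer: $- \frac{872}{858275} \approx -0.001016$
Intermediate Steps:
$j{\left(V \right)} = 872$
$\frac{j{\left(-393 \right)}}{-858275} = \frac{872}{-858275} = 872 \left(- \frac{1}{858275}\right) = - \frac{872}{858275}$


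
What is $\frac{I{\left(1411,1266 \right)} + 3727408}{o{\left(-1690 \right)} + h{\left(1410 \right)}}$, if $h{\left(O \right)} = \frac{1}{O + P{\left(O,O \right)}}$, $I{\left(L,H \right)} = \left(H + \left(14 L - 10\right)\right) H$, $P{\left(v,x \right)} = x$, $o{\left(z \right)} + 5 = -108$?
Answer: $- \frac{85519511760}{318659} \approx -2.6837 \cdot 10^{5}$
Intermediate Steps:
$o{\left(z \right)} = -113$ ($o{\left(z \right)} = -5 - 108 = -113$)
$I{\left(L,H \right)} = H \left(-10 + H + 14 L\right)$ ($I{\left(L,H \right)} = \left(H + \left(-10 + 14 L\right)\right) H = \left(-10 + H + 14 L\right) H = H \left(-10 + H + 14 L\right)$)
$h{\left(O \right)} = \frac{1}{2 O}$ ($h{\left(O \right)} = \frac{1}{O + O} = \frac{1}{2 O}$)
$\frac{I{\left(1411,1266 \right)} + 3727408}{o{\left(-1690 \right)} + h{\left(1410 \right)}} = \frac{1266 \left(-10 + 1266 + 14 \cdot 1411\right) + 3727408}{-113 + \frac{1}{2 \cdot 1410}} = \frac{1266 \left(-10 + 1266 + 19754\right) + 3727408}{-113 + \frac{1}{2} \cdot \frac{1}{1410}} = \frac{1266 \cdot 21010 + 3727408}{-113 + \frac{1}{2820}} = \frac{26598660 + 3727408}{- \frac{318659}{2820}} = 30326068 \left(- \frac{2820}{318659}\right) = - \frac{85519511760}{318659}$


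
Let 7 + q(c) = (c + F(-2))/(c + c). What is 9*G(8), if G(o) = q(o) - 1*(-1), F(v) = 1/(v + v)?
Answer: -3177/64 ≈ -49.641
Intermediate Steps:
F(v) = 1/(2*v)
q(c) = -7 + (-¼ + c)/(2*c) (q(c) = -7 + (c + (½)/(-2))/(c + c) = -7 + (c + (½)*(-½))/((2*c)) = -7 + (c - ¼)*(1/(2*c)) = -7 + (-¼ + c)*(1/(2*c)) = -7 + (-¼ + c)/(2*c))
G(o) = 1 + (-1 - 52*o)/(8*o) (G(o) = (-1 - 52*o)/(8*o) - 1*(-1) = (-1 - 52*o)/(8*o) + 1 = 1 + (-1 - 52*o)/(8*o))
9*G(8) = 9*((⅛)*(-1 - 44*8)/8) = 9*((⅛)*(⅛)*(-1 - 352)) = 9*((⅛)*(⅛)*(-353)) = 9*(-353/64) = -3177/64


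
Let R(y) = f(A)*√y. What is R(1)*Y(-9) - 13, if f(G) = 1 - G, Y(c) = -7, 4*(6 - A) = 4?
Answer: 15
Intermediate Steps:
A = 5 (A = 6 - ¼*4 = 6 - 1 = 5)
R(y) = -4*√y (R(y) = (1 - 1*5)*√y = (1 - 5)*√y = -4*√y)
R(1)*Y(-9) - 13 = -4*√1*(-7) - 13 = -4*1*(-7) - 13 = -4*(-7) - 13 = 28 - 13 = 15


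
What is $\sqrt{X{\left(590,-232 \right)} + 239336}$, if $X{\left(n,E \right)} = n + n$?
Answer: $6 \sqrt{6681} \approx 490.42$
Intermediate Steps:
$X{\left(n,E \right)} = 2 n$
$\sqrt{X{\left(590,-232 \right)} + 239336} = \sqrt{2 \cdot 590 + 239336} = \sqrt{1180 + 239336} = \sqrt{240516} = 6 \sqrt{6681}$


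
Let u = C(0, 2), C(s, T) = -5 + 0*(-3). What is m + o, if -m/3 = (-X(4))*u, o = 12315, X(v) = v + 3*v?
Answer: 12075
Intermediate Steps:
X(v) = 4*v
C(s, T) = -5 (C(s, T) = -5 + 0 = -5)
u = -5
m = -240 (m = -3*(-4*4)*(-5) = -3*(-1*16)*(-5) = -(-48)*(-5) = -3*80 = -240)
m + o = -240 + 12315 = 12075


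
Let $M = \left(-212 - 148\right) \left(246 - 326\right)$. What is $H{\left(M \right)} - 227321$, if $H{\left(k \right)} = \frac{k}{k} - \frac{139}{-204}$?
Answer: $- \frac{46373141}{204} \approx -2.2732 \cdot 10^{5}$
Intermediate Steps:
$M = 28800$ ($M = \left(-360\right) \left(-80\right) = 28800$)
$H{\left(k \right)} = \frac{343}{204}$ ($H{\left(k \right)} = 1 - - \frac{139}{204} = 1 + \frac{139}{204} = \frac{343}{204}$)
$H{\left(M \right)} - 227321 = \frac{343}{204} - 227321 = - \frac{46373141}{204}$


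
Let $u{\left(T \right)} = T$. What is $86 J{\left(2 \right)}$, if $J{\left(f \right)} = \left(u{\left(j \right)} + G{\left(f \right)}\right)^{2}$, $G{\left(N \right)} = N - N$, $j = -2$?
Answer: $344$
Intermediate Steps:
$G{\left(N \right)} = 0$
$J{\left(f \right)} = 4$ ($J{\left(f \right)} = \left(-2 + 0\right)^{2} = \left(-2\right)^{2} = 4$)
$86 J{\left(2 \right)} = 86 \cdot 4 = 344$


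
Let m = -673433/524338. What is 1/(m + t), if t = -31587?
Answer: -524338/16562937839 ≈ -3.1657e-5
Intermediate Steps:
m = -673433/524338 (m = -673433*1/524338 = -673433/524338 ≈ -1.2843)
1/(m + t) = 1/(-673433/524338 - 31587) = 1/(-16562937839/524338) = -524338/16562937839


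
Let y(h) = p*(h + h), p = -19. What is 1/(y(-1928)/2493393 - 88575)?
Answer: -2493393/220852211711 ≈ -1.1290e-5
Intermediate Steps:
y(h) = -38*h (y(h) = -19*(h + h) = -38*h)
1/(y(-1928)/2493393 - 88575) = 1/(-38*(-1928)/2493393 - 88575) = 1/(73264*(1/2493393) - 88575) = 1/(73264/2493393 - 88575) = 1/(-220852211711/2493393) = -2493393/220852211711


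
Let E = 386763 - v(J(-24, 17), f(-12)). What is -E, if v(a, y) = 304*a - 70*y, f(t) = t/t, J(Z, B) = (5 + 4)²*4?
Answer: -288337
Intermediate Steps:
J(Z, B) = 324 (J(Z, B) = 9²*4 = 81*4 = 324)
f(t) = 1
v(a, y) = -70*y + 304*a
E = 288337 (E = 386763 - (-70*1 + 304*324) = 386763 - (-70 + 98496) = 386763 - 1*98426 = 386763 - 98426 = 288337)
-E = -1*288337 = -288337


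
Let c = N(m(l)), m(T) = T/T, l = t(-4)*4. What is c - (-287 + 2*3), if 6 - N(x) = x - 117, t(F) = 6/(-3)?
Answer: 403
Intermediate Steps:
t(F) = -2 (t(F) = 6*(-1/3) = -2)
l = -8 (l = -2*4 = -8)
m(T) = 1
N(x) = 123 - x (N(x) = 6 - (x - 117) = 6 - (-117 + x) = 6 + (117 - x) = 123 - x)
c = 122 (c = 123 - 1*1 = 123 - 1 = 122)
c - (-287 + 2*3) = 122 - (-287 + 2*3) = 122 - (-287 + 6) = 122 - 1*(-281) = 122 + 281 = 403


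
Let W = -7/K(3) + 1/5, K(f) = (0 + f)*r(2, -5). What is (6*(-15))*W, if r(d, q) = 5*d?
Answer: 3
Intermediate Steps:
K(f) = 10*f (K(f) = (0 + f)*(5*2) = f*10 = 10*f)
W = -1/30 (W = -7/(10*3) + 1/5 = -7/30 + 1*(1/5) = -7*1/30 + 1/5 = -7/30 + 1/5 = -1/30 ≈ -0.033333)
(6*(-15))*W = (6*(-15))*(-1/30) = -90*(-1/30) = 3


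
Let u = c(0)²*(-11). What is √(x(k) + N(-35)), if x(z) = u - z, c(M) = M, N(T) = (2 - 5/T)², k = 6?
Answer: I*√69/7 ≈ 1.1867*I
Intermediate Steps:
u = 0 (u = 0²*(-11) = 0*(-11) = 0)
x(z) = -z (x(z) = 0 - z = -z)
√(x(k) + N(-35)) = √(-1*6 + (-5 + 2*(-35))²/(-35)²) = √(-6 + (-5 - 70)²/1225) = √(-6 + (1/1225)*(-75)²) = √(-6 + (1/1225)*5625) = √(-6 + 225/49) = √(-69/49) = I*√69/7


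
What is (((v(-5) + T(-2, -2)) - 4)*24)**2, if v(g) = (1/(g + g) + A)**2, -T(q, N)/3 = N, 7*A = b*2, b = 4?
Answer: 8239919076/1500625 ≈ 5491.0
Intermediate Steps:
A = 8/7 (A = (4*2)/7 = (1/7)*8 = 8/7 ≈ 1.1429)
T(q, N) = -3*N
v(g) = (8/7 + 1/(2*g))**2 (v(g) = (1/(g + g) + 8/7)**2 = (1/(2*g) + 8/7)**2 = (8/7 + 1/(2*g))**2)
(((v(-5) + T(-2, -2)) - 4)*24)**2 = ((((1/196)*(7 + 16*(-5))**2/(-5)**2 - 3*(-2)) - 4)*24)**2 = ((((1/196)*(1/25)*(7 - 80)**2 + 6) - 4)*24)**2 = ((((1/196)*(1/25)*(-73)**2 + 6) - 4)*24)**2 = ((((1/196)*(1/25)*5329 + 6) - 4)*24)**2 = (((5329/4900 + 6) - 4)*24)**2 = ((34729/4900 - 4)*24)**2 = ((15129/4900)*24)**2 = (90774/1225)**2 = 8239919076/1500625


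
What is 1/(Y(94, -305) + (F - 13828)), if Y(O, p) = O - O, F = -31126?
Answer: -1/44954 ≈ -2.2245e-5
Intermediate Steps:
Y(O, p) = 0
1/(Y(94, -305) + (F - 13828)) = 1/(0 + (-31126 - 13828)) = 1/(0 - 44954) = 1/(-44954) = -1/44954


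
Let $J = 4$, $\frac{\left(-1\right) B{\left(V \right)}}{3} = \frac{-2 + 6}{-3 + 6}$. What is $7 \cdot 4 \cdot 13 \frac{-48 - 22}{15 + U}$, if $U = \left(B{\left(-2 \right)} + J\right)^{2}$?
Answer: $- \frac{5096}{3} \approx -1698.7$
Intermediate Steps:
$B{\left(V \right)} = -4$ ($B{\left(V \right)} = - 3 \frac{-2 + 6}{-3 + 6} = - 3 \cdot \frac{4}{3} = - 3 \cdot 4 \cdot \frac{1}{3} = \left(-3\right) \frac{4}{3} = -4$)
$U = 0$ ($U = \left(-4 + 4\right)^{2} = 0^{2} = 0$)
$7 \cdot 4 \cdot 13 \frac{-48 - 22}{15 + U} = 7 \cdot 4 \cdot 13 \frac{-48 - 22}{15 + 0} = 28 \cdot 13 \left(- \frac{70}{15}\right) = 364 \left(\left(-70\right) \frac{1}{15}\right) = 364 \left(- \frac{14}{3}\right) = - \frac{5096}{3}$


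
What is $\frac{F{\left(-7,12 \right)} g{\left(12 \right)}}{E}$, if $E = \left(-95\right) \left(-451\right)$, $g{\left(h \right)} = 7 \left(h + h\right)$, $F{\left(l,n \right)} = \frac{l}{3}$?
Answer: $- \frac{392}{42845} \approx -0.0091493$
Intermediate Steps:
$F{\left(l,n \right)} = \frac{l}{3}$ ($F{\left(l,n \right)} = l \frac{1}{3} = \frac{l}{3}$)
$g{\left(h \right)} = 14 h$ ($g{\left(h \right)} = 7 \cdot 2 h = 14 h$)
$E = 42845$
$\frac{F{\left(-7,12 \right)} g{\left(12 \right)}}{E} = \frac{\frac{1}{3} \left(-7\right) 14 \cdot 12}{42845} = \left(- \frac{7}{3}\right) 168 \cdot \frac{1}{42845} = \left(-392\right) \frac{1}{42845} = - \frac{392}{42845}$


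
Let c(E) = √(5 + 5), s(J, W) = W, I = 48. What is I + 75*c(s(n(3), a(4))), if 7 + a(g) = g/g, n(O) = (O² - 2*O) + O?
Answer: 48 + 75*√10 ≈ 285.17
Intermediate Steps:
n(O) = O² - O
a(g) = -6 (a(g) = -7 + g/g = -7 + 1 = -6)
c(E) = √10
I + 75*c(s(n(3), a(4))) = 48 + 75*√10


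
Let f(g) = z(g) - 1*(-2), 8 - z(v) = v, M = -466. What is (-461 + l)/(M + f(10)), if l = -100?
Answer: 561/466 ≈ 1.2039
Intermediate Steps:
z(v) = 8 - v
f(g) = 10 - g (f(g) = (8 - g) - 1*(-2) = (8 - g) + 2 = 10 - g)
(-461 + l)/(M + f(10)) = (-461 - 100)/(-466 + (10 - 1*10)) = -561/(-466 + (10 - 10)) = -561/(-466 + 0) = -561/(-466) = -561*(-1/466) = 561/466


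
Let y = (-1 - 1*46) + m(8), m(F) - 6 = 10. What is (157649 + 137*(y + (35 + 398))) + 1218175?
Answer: 1430898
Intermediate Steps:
m(F) = 16 (m(F) = 6 + 10 = 16)
y = -31 (y = (-1 - 1*46) + 16 = (-1 - 46) + 16 = -47 + 16 = -31)
(157649 + 137*(y + (35 + 398))) + 1218175 = (157649 + 137*(-31 + (35 + 398))) + 1218175 = (157649 + 137*(-31 + 433)) + 1218175 = (157649 + 137*402) + 1218175 = (157649 + 55074) + 1218175 = 212723 + 1218175 = 1430898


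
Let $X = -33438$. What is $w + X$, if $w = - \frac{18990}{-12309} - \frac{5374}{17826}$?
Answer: $- \frac{1222783569553}{36570039} \approx -33437.0$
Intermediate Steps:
$w = \frac{45394529}{36570039}$ ($w = \left(-18990\right) \left(- \frac{1}{12309}\right) - \frac{2687}{8913} = \frac{6330}{4103} - \frac{2687}{8913} = \frac{45394529}{36570039} \approx 1.2413$)
$w + X = \frac{45394529}{36570039} - 33438 = - \frac{1222783569553}{36570039}$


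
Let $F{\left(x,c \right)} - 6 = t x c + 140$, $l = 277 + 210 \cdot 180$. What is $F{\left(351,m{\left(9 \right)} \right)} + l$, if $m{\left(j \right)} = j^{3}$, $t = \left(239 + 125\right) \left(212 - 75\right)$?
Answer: $12760212195$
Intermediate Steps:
$l = 38077$ ($l = 277 + 37800 = 38077$)
$t = 49868$ ($t = 364 \cdot 137 = 49868$)
$F{\left(x,c \right)} = 146 + 49868 c x$ ($F{\left(x,c \right)} = 6 + \left(49868 x c + 140\right) = 6 + \left(49868 c x + 140\right) = 6 + \left(140 + 49868 c x\right) = 146 + 49868 c x$)
$F{\left(351,m{\left(9 \right)} \right)} + l = \left(146 + 49868 \cdot 9^{3} \cdot 351\right) + 38077 = \left(146 + 49868 \cdot 729 \cdot 351\right) + 38077 = \left(146 + 12760173972\right) + 38077 = 12760174118 + 38077 = 12760212195$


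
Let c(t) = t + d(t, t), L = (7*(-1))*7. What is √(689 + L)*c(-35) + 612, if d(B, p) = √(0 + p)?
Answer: 612 - 280*√10 + 40*I*√14 ≈ -273.44 + 149.67*I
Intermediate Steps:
d(B, p) = √p
L = -49 (L = -7*7 = -49)
c(t) = t + √t
√(689 + L)*c(-35) + 612 = √(689 - 49)*(-35 + √(-35)) + 612 = √640*(-35 + I*√35) + 612 = (8*√10)*(-35 + I*√35) + 612 = 8*√10*(-35 + I*√35) + 612 = 612 + 8*√10*(-35 + I*√35)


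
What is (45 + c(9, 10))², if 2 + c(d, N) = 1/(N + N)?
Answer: 741321/400 ≈ 1853.3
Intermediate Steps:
c(d, N) = -2 + 1/(2*N) (c(d, N) = -2 + 1/(N + N) = -2 + 1/(2*N))
(45 + c(9, 10))² = (45 + (-2 + (½)/10))² = (45 + (-2 + (½)*(⅒)))² = (45 + (-2 + 1/20))² = (45 - 39/20)² = (861/20)² = 741321/400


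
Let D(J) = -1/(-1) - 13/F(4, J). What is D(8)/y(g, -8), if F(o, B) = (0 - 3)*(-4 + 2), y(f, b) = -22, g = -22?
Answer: 7/132 ≈ 0.053030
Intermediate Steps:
F(o, B) = 6 (F(o, B) = -3*(-2) = 6)
D(J) = -7/6 (D(J) = -1/(-1) - 13/6 = -1*(-1) - 13*⅙ = 1 - 13/6 = -7/6)
D(8)/y(g, -8) = -7/6/(-22) = -7/6*(-1/22) = 7/132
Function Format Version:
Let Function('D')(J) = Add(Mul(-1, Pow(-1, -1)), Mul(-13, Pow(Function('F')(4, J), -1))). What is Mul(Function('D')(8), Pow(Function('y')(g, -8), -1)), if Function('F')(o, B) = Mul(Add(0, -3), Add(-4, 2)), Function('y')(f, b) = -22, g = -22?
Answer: Rational(7, 132) ≈ 0.053030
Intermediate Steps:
Function('F')(o, B) = 6 (Function('F')(o, B) = Mul(-3, -2) = 6)
Function('D')(J) = Rational(-7, 6) (Function('D')(J) = Add(Mul(-1, Pow(-1, -1)), Mul(-13, Pow(6, -1))) = Add(Mul(-1, -1), Mul(-13, Rational(1, 6))) = Add(1, Rational(-13, 6)) = Rational(-7, 6))
Mul(Function('D')(8), Pow(Function('y')(g, -8), -1)) = Mul(Rational(-7, 6), Pow(-22, -1)) = Mul(Rational(-7, 6), Rational(-1, 22)) = Rational(7, 132)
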